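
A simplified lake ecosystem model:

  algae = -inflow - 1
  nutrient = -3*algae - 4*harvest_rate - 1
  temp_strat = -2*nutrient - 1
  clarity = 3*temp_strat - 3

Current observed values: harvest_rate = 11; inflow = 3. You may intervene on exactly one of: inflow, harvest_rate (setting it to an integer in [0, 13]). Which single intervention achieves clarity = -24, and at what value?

Intervening on inflow: clarity = -18*inflow + 246. Reaching -24 requires inflow = 15, outside [0, 13].
Intervening on harvest_rate: with other inputs at their observed values, clarity = 24*harvest_rate - 72. Solving for -24 gives harvest_rate = 2, within [0, 13].

set harvest_rate = 2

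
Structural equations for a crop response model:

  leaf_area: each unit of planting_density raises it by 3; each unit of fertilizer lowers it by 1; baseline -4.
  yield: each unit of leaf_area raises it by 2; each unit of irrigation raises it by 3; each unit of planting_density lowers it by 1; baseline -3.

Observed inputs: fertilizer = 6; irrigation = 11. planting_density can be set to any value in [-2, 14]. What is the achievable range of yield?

Substituting into the leaf_area equation gives leaf_area = 3*planting_density - 10.
Substituting into the yield equation gives yield = 5*planting_density + 10.
Linear in planting_density, so extremes are at the endpoints: planting_density = -2 gives yield = 0; planting_density = 14 gives yield = 80.

0 to 80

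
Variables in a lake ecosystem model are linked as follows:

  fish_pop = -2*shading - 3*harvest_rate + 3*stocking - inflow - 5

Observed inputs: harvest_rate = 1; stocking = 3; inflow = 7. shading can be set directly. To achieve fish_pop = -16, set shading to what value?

shading = 5

Substituting into the fish_pop equation gives fish_pop = -2*shading - 6.
Solve -2*shading - 6 = -16: shading = (-16 + 6) / -2 = 5.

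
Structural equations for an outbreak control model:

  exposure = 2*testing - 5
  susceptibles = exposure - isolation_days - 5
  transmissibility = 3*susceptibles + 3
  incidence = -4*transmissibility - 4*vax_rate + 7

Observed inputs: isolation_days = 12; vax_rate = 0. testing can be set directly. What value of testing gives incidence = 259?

Substituting into the susceptibles equation gives susceptibles = 2*testing - 22.
This gives transmissibility = 6*testing - 63.
Substituting into the incidence equation gives incidence = -24*testing + 259.
Solve -24*testing + 259 = 259: testing = (259 - 259) / -24 = 0.

testing = 0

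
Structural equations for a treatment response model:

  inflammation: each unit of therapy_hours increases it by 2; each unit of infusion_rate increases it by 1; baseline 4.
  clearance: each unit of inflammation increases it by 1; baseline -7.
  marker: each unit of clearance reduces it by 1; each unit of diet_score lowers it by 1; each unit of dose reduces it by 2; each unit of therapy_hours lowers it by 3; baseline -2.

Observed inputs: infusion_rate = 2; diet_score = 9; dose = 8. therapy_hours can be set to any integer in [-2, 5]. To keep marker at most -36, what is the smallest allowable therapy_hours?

Substituting into the inflammation equation gives inflammation = 2*therapy_hours + 6.
Substituting into the clearance equation gives clearance = 2*therapy_hours - 1.
marker becomes -5*therapy_hours - 26.
Require -5*therapy_hours - 26 ≤ -36, so therapy_hours ≥ 2.
The smallest integer in [-2, 5] satisfying this is 2.

therapy_hours = 2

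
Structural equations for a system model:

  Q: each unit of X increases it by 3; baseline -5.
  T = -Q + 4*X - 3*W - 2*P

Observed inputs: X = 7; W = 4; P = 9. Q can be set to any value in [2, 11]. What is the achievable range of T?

Intervening on Q fixes its value directly, overriding its dependence on X.
Substituting into the T equation gives T = -Q - 2.
Linear in Q, so extremes are at the endpoints: Q = 2 gives T = -4; Q = 11 gives T = -13.

-13 to -4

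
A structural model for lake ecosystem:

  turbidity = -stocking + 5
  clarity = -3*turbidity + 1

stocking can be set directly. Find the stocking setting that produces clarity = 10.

Substituting into the clarity equation gives clarity = 3*stocking - 14.
Solve 3*stocking - 14 = 10: stocking = (10 + 14) / 3 = 8.

stocking = 8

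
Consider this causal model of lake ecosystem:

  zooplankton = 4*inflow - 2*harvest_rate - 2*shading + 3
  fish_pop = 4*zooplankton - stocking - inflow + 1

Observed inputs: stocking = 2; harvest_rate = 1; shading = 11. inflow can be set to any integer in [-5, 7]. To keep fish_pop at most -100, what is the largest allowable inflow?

inflow = -1

Substituting into the zooplankton equation gives zooplankton = 4*inflow - 21.
fish_pop becomes 15*inflow - 85.
Require 15*inflow - 85 ≤ -100, so inflow ≤ -1.
The largest integer in [-5, 7] satisfying this is -1.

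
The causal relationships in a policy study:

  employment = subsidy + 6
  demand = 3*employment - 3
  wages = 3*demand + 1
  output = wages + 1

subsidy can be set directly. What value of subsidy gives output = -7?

Substituting into the demand equation gives demand = 3*subsidy + 15.
Substituting into the wages equation gives wages = 9*subsidy + 46.
Substituting into the output equation gives output = 9*subsidy + 47.
Solve 9*subsidy + 47 = -7: subsidy = (-7 - 47) / 9 = -6.

subsidy = -6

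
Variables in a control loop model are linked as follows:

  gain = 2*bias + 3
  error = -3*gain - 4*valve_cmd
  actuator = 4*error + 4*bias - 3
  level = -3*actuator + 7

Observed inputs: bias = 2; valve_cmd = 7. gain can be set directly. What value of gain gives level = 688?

Intervening on gain fixes its value directly, overriding its dependence on bias.
Substituting into the error equation gives error = -3*gain - 28.
actuator becomes -12*gain - 107.
This gives level = 36*gain + 328.
Solve 36*gain + 328 = 688: gain = (688 - 328) / 36 = 10.

gain = 10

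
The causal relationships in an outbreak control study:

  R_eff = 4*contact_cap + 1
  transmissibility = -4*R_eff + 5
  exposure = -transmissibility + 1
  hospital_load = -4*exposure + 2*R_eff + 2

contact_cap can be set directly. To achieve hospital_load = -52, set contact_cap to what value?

contact_cap = 1

Substituting into the transmissibility equation gives transmissibility = -16*contact_cap + 1.
This gives exposure = 16*contact_cap.
So hospital_load = -56*contact_cap + 4.
Solve -56*contact_cap + 4 = -52: contact_cap = (-52 - 4) / -56 = 1.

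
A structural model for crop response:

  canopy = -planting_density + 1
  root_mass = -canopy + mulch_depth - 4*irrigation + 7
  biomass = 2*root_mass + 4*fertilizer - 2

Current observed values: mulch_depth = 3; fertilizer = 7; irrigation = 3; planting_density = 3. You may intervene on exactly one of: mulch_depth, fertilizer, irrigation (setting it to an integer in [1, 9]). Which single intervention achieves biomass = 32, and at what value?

Intervening on mulch_depth: with other inputs at their observed values, biomass = 2*mulch_depth + 20. Solving for 32 gives mulch_depth = 6, within [1, 9].
Intervening on fertilizer: biomass = 4*fertilizer - 2. Reaching 32 requires fertilizer = 17/2, not an integer.
Intervening on irrigation: biomass = -8*irrigation + 50. Reaching 32 requires irrigation = 9/4, not an integer.

set mulch_depth = 6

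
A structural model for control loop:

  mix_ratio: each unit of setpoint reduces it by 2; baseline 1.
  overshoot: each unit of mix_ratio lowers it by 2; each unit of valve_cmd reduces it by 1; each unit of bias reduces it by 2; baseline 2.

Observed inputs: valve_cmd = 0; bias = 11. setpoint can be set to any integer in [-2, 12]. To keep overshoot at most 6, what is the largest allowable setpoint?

setpoint = 7

Substituting into the overshoot equation gives overshoot = 4*setpoint - 22.
Require 4*setpoint - 22 ≤ 6, so setpoint ≤ 7.
The largest integer in [-2, 12] satisfying this is 7.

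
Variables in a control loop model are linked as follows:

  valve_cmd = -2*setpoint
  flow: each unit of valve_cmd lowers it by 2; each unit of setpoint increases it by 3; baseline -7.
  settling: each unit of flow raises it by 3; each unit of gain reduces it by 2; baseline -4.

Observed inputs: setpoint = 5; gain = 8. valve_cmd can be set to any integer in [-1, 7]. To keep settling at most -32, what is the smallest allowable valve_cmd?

Intervening on valve_cmd fixes its value directly, overriding its dependence on setpoint.
Substituting into the flow equation gives flow = -2*valve_cmd + 8.
Substituting into the settling equation gives settling = -6*valve_cmd + 4.
Require -6*valve_cmd + 4 ≤ -32, so valve_cmd ≥ 6.
The smallest integer in [-1, 7] satisfying this is 6.

valve_cmd = 6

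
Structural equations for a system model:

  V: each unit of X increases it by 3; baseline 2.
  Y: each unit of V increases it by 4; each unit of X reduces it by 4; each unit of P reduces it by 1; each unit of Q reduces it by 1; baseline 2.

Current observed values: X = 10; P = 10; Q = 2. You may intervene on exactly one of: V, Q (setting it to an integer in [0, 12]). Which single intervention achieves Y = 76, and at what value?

Intervening on V: Y = 4*V - 50. Reaching 76 requires V = 63/2, not an integer.
Intervening on Q: with other inputs at their observed values, Y = -Q + 80. Solving for 76 gives Q = 4, within [0, 12].

set Q = 4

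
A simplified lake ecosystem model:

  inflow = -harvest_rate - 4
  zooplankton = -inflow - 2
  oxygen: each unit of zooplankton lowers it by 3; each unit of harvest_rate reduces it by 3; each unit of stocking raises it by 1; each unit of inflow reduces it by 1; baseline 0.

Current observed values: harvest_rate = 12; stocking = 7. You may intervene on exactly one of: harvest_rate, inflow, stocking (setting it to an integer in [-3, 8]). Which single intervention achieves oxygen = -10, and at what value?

Intervening on harvest_rate: with other inputs at their observed values, oxygen = -5*harvest_rate + 5. Solving for -10 gives harvest_rate = 3, within [-3, 8].
Intervening on inflow: oxygen = 2*inflow - 23. Reaching -10 requires inflow = 13/2, not an integer.
Intervening on stocking: oxygen = stocking - 62. Reaching -10 requires stocking = 52, outside [-3, 8].

set harvest_rate = 3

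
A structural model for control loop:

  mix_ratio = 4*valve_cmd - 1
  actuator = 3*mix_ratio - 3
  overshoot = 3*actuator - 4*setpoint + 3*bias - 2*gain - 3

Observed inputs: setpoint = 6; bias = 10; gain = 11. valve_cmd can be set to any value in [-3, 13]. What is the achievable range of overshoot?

Substituting into the actuator equation gives actuator = 12*valve_cmd - 6.
Substituting into the overshoot equation gives overshoot = 36*valve_cmd - 37.
Linear in valve_cmd, so extremes are at the endpoints: valve_cmd = -3 gives overshoot = -145; valve_cmd = 13 gives overshoot = 431.

-145 to 431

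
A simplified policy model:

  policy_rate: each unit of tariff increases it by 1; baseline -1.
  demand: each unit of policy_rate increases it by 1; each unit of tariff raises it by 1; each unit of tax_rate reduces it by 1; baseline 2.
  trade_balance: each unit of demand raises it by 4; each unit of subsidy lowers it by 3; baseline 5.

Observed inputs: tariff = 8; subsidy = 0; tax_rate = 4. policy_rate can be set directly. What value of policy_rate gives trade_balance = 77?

policy_rate = 12

Intervening on policy_rate fixes its value directly, overriding its dependence on tariff.
Substituting into the demand equation gives demand = policy_rate + 6.
This gives trade_balance = 4*policy_rate + 29.
Solve 4*policy_rate + 29 = 77: policy_rate = (77 - 29) / 4 = 12.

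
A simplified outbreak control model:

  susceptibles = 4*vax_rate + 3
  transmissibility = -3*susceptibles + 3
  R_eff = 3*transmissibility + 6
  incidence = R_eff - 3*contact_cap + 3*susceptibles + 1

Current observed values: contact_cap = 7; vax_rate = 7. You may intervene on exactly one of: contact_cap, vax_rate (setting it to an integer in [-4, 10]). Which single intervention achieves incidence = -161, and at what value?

set contact_cap = -3

Intervening on contact_cap: with other inputs at their observed values, incidence = -3*contact_cap - 170. Solving for -161 gives contact_cap = -3, within [-4, 10].
Intervening on vax_rate: incidence = -24*vax_rate - 23. Reaching -161 requires vax_rate = 23/4, not an integer.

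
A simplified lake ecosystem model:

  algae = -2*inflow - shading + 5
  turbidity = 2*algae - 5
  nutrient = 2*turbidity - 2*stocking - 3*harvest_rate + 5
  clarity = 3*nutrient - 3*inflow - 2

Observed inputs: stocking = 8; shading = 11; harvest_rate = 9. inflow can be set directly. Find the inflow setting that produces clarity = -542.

Substituting into the algae equation gives algae = -2*inflow - 6.
turbidity becomes -4*inflow - 17.
Substituting into the nutrient equation gives nutrient = -8*inflow - 72.
clarity becomes -27*inflow - 218.
Solve -27*inflow - 218 = -542: inflow = (-542 + 218) / -27 = 12.

inflow = 12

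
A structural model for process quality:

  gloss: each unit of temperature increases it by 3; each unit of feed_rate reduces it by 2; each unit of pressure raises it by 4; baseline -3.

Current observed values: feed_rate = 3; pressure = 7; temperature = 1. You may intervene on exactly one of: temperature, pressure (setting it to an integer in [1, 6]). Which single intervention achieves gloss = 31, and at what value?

set temperature = 4

Intervening on temperature: with other inputs at their observed values, gloss = 3*temperature + 19. Solving for 31 gives temperature = 4, within [1, 6].
Intervening on pressure: gloss = 4*pressure - 6. Reaching 31 requires pressure = 37/4, not an integer.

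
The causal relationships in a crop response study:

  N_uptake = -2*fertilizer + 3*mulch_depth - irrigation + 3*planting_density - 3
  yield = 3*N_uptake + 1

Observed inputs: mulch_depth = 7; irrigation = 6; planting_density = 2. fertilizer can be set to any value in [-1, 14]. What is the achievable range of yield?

Substituting into the N_uptake equation gives N_uptake = -2*fertilizer + 18.
This gives yield = -6*fertilizer + 55.
Linear in fertilizer, so extremes are at the endpoints: fertilizer = -1 gives yield = 61; fertilizer = 14 gives yield = -29.

-29 to 61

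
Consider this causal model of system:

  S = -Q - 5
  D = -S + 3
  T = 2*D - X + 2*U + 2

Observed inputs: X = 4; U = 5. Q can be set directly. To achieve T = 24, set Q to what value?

Substituting into the D equation gives D = Q + 8.
Substituting into the T equation gives T = 2*Q + 24.
Solve 2*Q + 24 = 24: Q = (24 - 24) / 2 = 0.

Q = 0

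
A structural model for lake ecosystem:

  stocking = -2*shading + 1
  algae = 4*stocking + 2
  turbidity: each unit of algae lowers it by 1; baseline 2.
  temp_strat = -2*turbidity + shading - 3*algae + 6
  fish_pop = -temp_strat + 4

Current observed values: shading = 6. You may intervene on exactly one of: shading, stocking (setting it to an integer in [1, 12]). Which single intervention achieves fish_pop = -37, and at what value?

set shading = 5

Intervening on shading: with other inputs at their observed values, fish_pop = -9*shading + 8. Solving for -37 gives shading = 5, within [1, 12].
Intervening on stocking: fish_pop = 4*stocking - 2. Reaching -37 requires stocking = -35/4, not an integer.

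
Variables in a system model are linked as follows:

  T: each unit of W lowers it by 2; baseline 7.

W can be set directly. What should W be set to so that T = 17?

Solve -2*W + 7 = 17: W = (17 - 7) / -2 = -5.

W = -5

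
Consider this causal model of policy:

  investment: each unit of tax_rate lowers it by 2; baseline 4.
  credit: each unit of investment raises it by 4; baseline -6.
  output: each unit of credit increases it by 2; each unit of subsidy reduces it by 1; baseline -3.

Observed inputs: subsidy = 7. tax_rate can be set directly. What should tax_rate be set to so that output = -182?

Substituting into the credit equation gives credit = -8*tax_rate + 10.
Substituting into the output equation gives output = -16*tax_rate + 10.
Solve -16*tax_rate + 10 = -182: tax_rate = (-182 - 10) / -16 = 12.

tax_rate = 12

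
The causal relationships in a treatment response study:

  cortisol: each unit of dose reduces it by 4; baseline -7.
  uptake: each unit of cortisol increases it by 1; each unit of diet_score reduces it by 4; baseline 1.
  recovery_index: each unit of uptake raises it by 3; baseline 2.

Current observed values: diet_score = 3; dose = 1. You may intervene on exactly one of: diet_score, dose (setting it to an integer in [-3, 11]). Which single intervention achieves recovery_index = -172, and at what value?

set dose = 10

Intervening on diet_score: recovery_index = -12*diet_score - 28. Reaching -172 requires diet_score = 12, outside [-3, 11].
Intervening on dose: with other inputs at their observed values, recovery_index = -12*dose - 52. Solving for -172 gives dose = 10, within [-3, 11].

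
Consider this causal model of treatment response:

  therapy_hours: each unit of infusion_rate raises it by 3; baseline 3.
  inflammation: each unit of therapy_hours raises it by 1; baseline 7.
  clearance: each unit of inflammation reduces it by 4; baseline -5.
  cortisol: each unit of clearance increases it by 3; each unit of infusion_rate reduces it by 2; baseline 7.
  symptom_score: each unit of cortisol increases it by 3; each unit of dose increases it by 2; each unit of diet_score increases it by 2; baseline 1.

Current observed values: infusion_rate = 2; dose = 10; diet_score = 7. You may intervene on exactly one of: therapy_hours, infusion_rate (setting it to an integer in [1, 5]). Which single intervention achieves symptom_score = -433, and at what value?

Intervening on therapy_hours: with other inputs at their observed values, symptom_score = -36*therapy_hours - 253. Solving for -433 gives therapy_hours = 5, within [1, 5].
Intervening on infusion_rate: symptom_score = -114*infusion_rate - 349. Reaching -433 requires infusion_rate = 14/19, not an integer.

set therapy_hours = 5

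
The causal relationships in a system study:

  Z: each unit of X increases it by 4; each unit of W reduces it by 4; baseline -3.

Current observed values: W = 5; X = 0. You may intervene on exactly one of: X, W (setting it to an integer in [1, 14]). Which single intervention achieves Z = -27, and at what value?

Intervening on X: Z = 4*X - 23. Reaching -27 requires X = -1, outside [1, 14].
Intervening on W: with other inputs at their observed values, Z = -4*W - 3. Solving for -27 gives W = 6, within [1, 14].

set W = 6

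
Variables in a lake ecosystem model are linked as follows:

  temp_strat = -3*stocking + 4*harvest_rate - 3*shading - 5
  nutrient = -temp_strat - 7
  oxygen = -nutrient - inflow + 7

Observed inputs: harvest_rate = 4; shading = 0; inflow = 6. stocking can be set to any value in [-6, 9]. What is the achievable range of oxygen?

Substituting into the temp_strat equation gives temp_strat = -3*stocking + 11.
nutrient becomes 3*stocking - 18.
Substituting into the oxygen equation gives oxygen = -3*stocking + 19.
Linear in stocking, so extremes are at the endpoints: stocking = -6 gives oxygen = 37; stocking = 9 gives oxygen = -8.

-8 to 37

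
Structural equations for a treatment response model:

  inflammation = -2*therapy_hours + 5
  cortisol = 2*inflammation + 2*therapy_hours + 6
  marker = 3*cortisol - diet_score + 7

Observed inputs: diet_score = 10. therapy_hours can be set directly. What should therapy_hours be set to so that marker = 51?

therapy_hours = -1

Substituting into the cortisol equation gives cortisol = -2*therapy_hours + 16.
Substituting into the marker equation gives marker = -6*therapy_hours + 45.
Solve -6*therapy_hours + 45 = 51: therapy_hours = (51 - 45) / -6 = -1.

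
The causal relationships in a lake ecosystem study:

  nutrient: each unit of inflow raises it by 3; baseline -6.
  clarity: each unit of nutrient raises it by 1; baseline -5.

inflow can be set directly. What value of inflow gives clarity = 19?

Substituting into the clarity equation gives clarity = 3*inflow - 11.
Solve 3*inflow - 11 = 19: inflow = (19 + 11) / 3 = 10.

inflow = 10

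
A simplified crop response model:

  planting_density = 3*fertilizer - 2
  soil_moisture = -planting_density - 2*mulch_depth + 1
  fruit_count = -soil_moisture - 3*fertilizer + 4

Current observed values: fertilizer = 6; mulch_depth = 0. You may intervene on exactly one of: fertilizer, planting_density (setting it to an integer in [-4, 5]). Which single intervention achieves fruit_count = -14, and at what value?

set planting_density = 1

Intervening on fertilizer: the paths from fertilizer to fruit_count cancel (net effect zero), leaving fruit_count = 1; -14 is unreachable this way.
Intervening on planting_density: with other inputs at their observed values, fruit_count = planting_density - 15. Solving for -14 gives planting_density = 1, within [-4, 5].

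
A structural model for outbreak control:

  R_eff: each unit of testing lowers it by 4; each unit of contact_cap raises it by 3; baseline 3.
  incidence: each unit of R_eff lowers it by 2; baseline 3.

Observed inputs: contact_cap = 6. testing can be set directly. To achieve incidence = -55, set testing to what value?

Substituting into the R_eff equation gives R_eff = -4*testing + 21.
incidence becomes 8*testing - 39.
Solve 8*testing - 39 = -55: testing = (-55 + 39) / 8 = -2.

testing = -2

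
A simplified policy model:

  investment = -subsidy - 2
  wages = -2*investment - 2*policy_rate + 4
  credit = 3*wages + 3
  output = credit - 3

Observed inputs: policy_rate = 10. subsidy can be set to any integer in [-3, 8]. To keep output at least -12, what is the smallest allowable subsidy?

Substituting into the wages equation gives wages = 2*subsidy - 12.
This gives credit = 6*subsidy - 33.
Substituting into the output equation gives output = 6*subsidy - 36.
Require 6*subsidy - 36 ≥ -12, so subsidy ≥ 4.
The smallest integer in [-3, 8] satisfying this is 4.

subsidy = 4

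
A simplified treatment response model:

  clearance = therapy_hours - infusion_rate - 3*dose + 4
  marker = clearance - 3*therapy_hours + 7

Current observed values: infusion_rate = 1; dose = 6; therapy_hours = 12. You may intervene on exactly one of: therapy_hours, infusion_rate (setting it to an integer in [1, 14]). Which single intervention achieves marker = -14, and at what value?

set therapy_hours = 3

Intervening on therapy_hours: with other inputs at their observed values, marker = -2*therapy_hours - 8. Solving for -14 gives therapy_hours = 3, within [1, 14].
Intervening on infusion_rate: marker = -infusion_rate - 31. Reaching -14 requires infusion_rate = -17, outside [1, 14].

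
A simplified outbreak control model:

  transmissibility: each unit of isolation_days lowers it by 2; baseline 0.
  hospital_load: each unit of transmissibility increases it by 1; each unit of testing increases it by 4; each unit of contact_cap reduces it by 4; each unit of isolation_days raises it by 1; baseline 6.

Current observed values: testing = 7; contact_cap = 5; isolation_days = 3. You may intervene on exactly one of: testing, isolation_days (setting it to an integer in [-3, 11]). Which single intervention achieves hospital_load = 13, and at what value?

set isolation_days = 1

Intervening on testing: hospital_load = 4*testing - 17. Reaching 13 requires testing = 15/2, not an integer.
Intervening on isolation_days: with other inputs at their observed values, hospital_load = -isolation_days + 14. Solving for 13 gives isolation_days = 1, within [-3, 11].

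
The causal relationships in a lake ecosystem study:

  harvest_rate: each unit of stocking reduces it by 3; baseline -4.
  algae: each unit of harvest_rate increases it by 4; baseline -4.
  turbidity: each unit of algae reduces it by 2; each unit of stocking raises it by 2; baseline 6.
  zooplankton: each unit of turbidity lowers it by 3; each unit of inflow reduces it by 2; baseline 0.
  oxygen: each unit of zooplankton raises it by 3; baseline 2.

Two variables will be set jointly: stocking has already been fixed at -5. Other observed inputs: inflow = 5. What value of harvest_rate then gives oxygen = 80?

With stocking held at -5:
Intervening on harvest_rate fixes its value directly, overriding its dependence on stocking.
Substituting into the turbidity equation gives turbidity = -8*harvest_rate + 4.
So zooplankton = 24*harvest_rate - 22.
This gives oxygen = 72*harvest_rate - 64.
Solve 72*harvest_rate - 64 = 80: harvest_rate = (80 + 64) / 72 = 2.

harvest_rate = 2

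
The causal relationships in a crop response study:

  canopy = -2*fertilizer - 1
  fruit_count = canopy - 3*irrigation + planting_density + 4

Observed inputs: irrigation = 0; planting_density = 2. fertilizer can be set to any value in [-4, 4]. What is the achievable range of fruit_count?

Substituting into the fruit_count equation gives fruit_count = -2*fertilizer + 5.
Linear in fertilizer, so extremes are at the endpoints: fertilizer = -4 gives fruit_count = 13; fertilizer = 4 gives fruit_count = -3.

-3 to 13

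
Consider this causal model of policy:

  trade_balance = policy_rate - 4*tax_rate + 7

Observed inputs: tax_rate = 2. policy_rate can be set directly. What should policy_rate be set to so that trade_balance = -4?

Substituting into the trade_balance equation gives trade_balance = policy_rate - 1.
Solve policy_rate - 1 = -4: policy_rate = (-4 + 1) / 1 = -3.

policy_rate = -3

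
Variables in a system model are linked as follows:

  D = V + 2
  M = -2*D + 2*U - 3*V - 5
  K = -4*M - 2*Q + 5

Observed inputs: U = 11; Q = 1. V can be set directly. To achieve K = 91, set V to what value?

V = 7

Substituting into the M equation gives M = -5*V + 13.
K becomes 20*V - 49.
Solve 20*V - 49 = 91: V = (91 + 49) / 20 = 7.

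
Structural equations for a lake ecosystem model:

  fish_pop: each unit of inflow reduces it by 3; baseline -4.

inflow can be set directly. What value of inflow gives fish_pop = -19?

inflow = 5

Solve -3*inflow - 4 = -19: inflow = (-19 + 4) / -3 = 5.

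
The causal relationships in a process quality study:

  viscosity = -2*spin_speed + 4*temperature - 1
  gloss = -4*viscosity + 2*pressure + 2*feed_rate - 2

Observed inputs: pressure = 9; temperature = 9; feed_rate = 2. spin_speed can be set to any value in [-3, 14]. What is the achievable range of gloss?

Substituting into the viscosity equation gives viscosity = -2*spin_speed + 35.
gloss becomes 8*spin_speed - 120.
Linear in spin_speed, so extremes are at the endpoints: spin_speed = -3 gives gloss = -144; spin_speed = 14 gives gloss = -8.

-144 to -8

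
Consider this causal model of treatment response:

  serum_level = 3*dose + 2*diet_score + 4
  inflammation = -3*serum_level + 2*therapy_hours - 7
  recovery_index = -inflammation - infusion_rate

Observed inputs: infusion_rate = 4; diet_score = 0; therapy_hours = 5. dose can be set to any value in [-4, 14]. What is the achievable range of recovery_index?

Substituting into the serum_level equation gives serum_level = 3*dose + 4.
So inflammation = -9*dose - 9.
Substituting into the recovery_index equation gives recovery_index = 9*dose + 5.
Linear in dose, so extremes are at the endpoints: dose = -4 gives recovery_index = -31; dose = 14 gives recovery_index = 131.

-31 to 131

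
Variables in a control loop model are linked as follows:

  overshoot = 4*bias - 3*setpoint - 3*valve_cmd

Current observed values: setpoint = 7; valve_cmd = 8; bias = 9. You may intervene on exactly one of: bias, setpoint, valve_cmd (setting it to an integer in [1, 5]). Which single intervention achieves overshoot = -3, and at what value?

set setpoint = 5

Intervening on bias: overshoot = 4*bias - 45. Reaching -3 requires bias = 21/2, not an integer.
Intervening on setpoint: with other inputs at their observed values, overshoot = -3*setpoint + 12. Solving for -3 gives setpoint = 5, within [1, 5].
Intervening on valve_cmd: overshoot = -3*valve_cmd + 15. Reaching -3 requires valve_cmd = 6, outside [1, 5].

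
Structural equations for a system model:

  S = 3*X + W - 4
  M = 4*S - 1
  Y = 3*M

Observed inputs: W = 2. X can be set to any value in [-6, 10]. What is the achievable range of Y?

Substituting into the S equation gives S = 3*X - 2.
So M = 12*X - 9.
Y becomes 36*X - 27.
Linear in X, so extremes are at the endpoints: X = -6 gives Y = -243; X = 10 gives Y = 333.

-243 to 333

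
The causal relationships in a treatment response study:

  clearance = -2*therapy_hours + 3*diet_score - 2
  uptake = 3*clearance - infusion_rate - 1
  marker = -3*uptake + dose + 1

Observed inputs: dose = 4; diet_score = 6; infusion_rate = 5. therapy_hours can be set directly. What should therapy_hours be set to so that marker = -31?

Substituting into the clearance equation gives clearance = -2*therapy_hours + 16.
Substituting into the uptake equation gives uptake = -6*therapy_hours + 42.
This gives marker = 18*therapy_hours - 121.
Solve 18*therapy_hours - 121 = -31: therapy_hours = (-31 + 121) / 18 = 5.

therapy_hours = 5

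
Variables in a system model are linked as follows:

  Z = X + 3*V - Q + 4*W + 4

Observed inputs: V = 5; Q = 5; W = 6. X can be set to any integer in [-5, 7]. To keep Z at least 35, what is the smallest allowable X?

X = -3

Substituting into the Z equation gives Z = X + 38.
Require X + 38 ≥ 35, so X ≥ -3.
The smallest integer in [-5, 7] satisfying this is -3.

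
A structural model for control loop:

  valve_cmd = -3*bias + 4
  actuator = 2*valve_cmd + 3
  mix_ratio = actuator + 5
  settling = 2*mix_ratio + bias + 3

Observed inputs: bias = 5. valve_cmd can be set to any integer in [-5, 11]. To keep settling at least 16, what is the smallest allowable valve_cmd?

Intervening on valve_cmd fixes its value directly, overriding its dependence on bias.
Substituting into the mix_ratio equation gives mix_ratio = 2*valve_cmd + 8.
Substituting into the settling equation gives settling = 4*valve_cmd + 24.
Require 4*valve_cmd + 24 ≥ 16, so valve_cmd ≥ -2.
The smallest integer in [-5, 11] satisfying this is -2.

valve_cmd = -2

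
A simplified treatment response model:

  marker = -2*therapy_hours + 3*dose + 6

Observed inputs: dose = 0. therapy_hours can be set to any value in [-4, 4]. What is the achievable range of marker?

-2 to 14

Substituting into the marker equation gives marker = -2*therapy_hours + 6.
Linear in therapy_hours, so extremes are at the endpoints: therapy_hours = -4 gives marker = 14; therapy_hours = 4 gives marker = -2.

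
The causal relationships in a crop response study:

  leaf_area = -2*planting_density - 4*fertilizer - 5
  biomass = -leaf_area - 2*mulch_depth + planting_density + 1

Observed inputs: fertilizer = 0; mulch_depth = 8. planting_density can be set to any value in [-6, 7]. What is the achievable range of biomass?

-28 to 11

Substituting into the leaf_area equation gives leaf_area = -2*planting_density - 5.
Substituting into the biomass equation gives biomass = 3*planting_density - 10.
Linear in planting_density, so extremes are at the endpoints: planting_density = -6 gives biomass = -28; planting_density = 7 gives biomass = 11.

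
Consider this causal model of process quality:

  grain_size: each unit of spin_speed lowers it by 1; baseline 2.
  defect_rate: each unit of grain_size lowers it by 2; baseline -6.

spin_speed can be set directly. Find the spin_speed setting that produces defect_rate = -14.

Substituting into the defect_rate equation gives defect_rate = 2*spin_speed - 10.
Solve 2*spin_speed - 10 = -14: spin_speed = (-14 + 10) / 2 = -2.

spin_speed = -2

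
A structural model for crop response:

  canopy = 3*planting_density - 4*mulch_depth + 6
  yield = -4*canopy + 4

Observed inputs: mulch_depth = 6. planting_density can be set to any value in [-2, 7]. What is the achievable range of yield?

-8 to 100

Substituting into the canopy equation gives canopy = 3*planting_density - 18.
This gives yield = -12*planting_density + 76.
Linear in planting_density, so extremes are at the endpoints: planting_density = -2 gives yield = 100; planting_density = 7 gives yield = -8.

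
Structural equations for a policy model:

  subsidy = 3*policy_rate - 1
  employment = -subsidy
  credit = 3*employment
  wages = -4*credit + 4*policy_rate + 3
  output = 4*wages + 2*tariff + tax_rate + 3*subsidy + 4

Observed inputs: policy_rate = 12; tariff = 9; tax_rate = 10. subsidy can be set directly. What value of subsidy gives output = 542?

subsidy = 6

Intervening on subsidy fixes its value directly, overriding its dependence on policy_rate.
Substituting into the credit equation gives credit = -3*subsidy.
wages becomes 12*subsidy + 51.
This gives output = 51*subsidy + 236.
Solve 51*subsidy + 236 = 542: subsidy = (542 - 236) / 51 = 6.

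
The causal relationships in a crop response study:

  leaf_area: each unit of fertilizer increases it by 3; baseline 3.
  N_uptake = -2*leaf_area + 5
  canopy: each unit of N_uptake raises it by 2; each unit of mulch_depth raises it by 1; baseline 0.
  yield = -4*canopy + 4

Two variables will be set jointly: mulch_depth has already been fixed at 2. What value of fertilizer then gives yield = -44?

fertilizer = -1

With mulch_depth held at 2:
Substituting into the N_uptake equation gives N_uptake = -6*fertilizer - 1.
Substituting into the canopy equation gives canopy = -12*fertilizer.
This gives yield = 48*fertilizer + 4.
Solve 48*fertilizer + 4 = -44: fertilizer = (-44 - 4) / 48 = -1.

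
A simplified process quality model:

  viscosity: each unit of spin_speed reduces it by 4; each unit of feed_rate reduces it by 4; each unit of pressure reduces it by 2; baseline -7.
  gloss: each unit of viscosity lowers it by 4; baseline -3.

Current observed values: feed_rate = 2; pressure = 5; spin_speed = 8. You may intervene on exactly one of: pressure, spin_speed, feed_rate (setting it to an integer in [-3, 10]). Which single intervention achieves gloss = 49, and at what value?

Intervening on pressure: gloss = 8*pressure + 185. Reaching 49 requires pressure = -17, outside [-3, 10].
Intervening on spin_speed: with other inputs at their observed values, gloss = 16*spin_speed + 97. Solving for 49 gives spin_speed = -3, within [-3, 10].
Intervening on feed_rate: gloss = 16*feed_rate + 193. Reaching 49 requires feed_rate = -9, outside [-3, 10].

set spin_speed = -3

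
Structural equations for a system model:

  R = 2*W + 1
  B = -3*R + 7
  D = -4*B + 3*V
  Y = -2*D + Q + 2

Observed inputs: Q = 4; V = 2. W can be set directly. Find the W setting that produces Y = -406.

Substituting into the B equation gives B = -6*W + 4.
Substituting into the D equation gives D = 24*W - 10.
This gives Y = -48*W + 26.
Solve -48*W + 26 = -406: W = (-406 - 26) / -48 = 9.

W = 9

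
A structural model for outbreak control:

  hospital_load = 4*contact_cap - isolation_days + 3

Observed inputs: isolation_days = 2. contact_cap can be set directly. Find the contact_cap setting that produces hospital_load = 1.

Substituting into the hospital_load equation gives hospital_load = 4*contact_cap + 1.
Solve 4*contact_cap + 1 = 1: contact_cap = (1 - 1) / 4 = 0.

contact_cap = 0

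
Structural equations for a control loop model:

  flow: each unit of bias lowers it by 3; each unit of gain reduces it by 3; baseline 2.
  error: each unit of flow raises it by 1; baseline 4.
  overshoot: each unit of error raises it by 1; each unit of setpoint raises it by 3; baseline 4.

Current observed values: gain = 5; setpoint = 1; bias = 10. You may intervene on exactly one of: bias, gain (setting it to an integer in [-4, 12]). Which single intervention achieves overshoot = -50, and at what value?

Intervening on bias: overshoot = -3*bias - 2. Reaching -50 requires bias = 16, outside [-4, 12].
Intervening on gain: with other inputs at their observed values, overshoot = -3*gain - 17. Solving for -50 gives gain = 11, within [-4, 12].

set gain = 11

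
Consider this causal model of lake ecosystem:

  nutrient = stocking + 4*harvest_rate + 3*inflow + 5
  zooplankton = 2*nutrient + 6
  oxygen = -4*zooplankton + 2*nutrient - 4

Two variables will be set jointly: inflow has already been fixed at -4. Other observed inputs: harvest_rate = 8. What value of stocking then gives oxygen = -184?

stocking = 1

With inflow held at -4:
Substituting into the nutrient equation gives nutrient = stocking + 25.
Substituting into the zooplankton equation gives zooplankton = 2*stocking + 56.
This gives oxygen = -6*stocking - 178.
Solve -6*stocking - 178 = -184: stocking = (-184 + 178) / -6 = 1.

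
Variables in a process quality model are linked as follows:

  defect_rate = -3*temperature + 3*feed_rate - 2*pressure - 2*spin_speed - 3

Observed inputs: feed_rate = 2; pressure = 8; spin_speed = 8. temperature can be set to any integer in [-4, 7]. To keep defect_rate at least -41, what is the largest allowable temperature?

Substituting into the defect_rate equation gives defect_rate = -3*temperature - 29.
Require -3*temperature - 29 ≥ -41, so temperature ≤ 4.
The largest integer in [-4, 7] satisfying this is 4.

temperature = 4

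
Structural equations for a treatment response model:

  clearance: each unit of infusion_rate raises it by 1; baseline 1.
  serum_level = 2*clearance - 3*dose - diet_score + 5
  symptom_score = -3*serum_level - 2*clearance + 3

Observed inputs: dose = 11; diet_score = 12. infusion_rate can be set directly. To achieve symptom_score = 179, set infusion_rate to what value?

infusion_rate = -8

Substituting into the serum_level equation gives serum_level = 2*infusion_rate - 38.
So symptom_score = -8*infusion_rate + 115.
Solve -8*infusion_rate + 115 = 179: infusion_rate = (179 - 115) / -8 = -8.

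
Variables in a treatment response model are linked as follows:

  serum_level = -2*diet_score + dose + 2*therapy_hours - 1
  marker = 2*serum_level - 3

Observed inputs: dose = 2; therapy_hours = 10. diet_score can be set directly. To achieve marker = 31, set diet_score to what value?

Substituting into the serum_level equation gives serum_level = -2*diet_score + 21.
Substituting into the marker equation gives marker = -4*diet_score + 39.
Solve -4*diet_score + 39 = 31: diet_score = (31 - 39) / -4 = 2.

diet_score = 2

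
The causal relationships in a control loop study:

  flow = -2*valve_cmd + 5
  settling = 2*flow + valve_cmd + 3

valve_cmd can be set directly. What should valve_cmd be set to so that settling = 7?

valve_cmd = 2

Substituting into the settling equation gives settling = -3*valve_cmd + 13.
Solve -3*valve_cmd + 13 = 7: valve_cmd = (7 - 13) / -3 = 2.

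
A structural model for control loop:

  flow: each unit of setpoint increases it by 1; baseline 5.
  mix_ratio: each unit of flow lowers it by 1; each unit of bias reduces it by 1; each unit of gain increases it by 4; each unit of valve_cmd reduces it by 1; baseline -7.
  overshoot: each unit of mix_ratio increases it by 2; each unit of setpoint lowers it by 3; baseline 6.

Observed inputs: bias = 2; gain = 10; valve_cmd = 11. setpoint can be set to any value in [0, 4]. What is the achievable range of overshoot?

Substituting into the mix_ratio equation gives mix_ratio = -setpoint + 15.
Substituting into the overshoot equation gives overshoot = -5*setpoint + 36.
Linear in setpoint, so extremes are at the endpoints: setpoint = 0 gives overshoot = 36; setpoint = 4 gives overshoot = 16.

16 to 36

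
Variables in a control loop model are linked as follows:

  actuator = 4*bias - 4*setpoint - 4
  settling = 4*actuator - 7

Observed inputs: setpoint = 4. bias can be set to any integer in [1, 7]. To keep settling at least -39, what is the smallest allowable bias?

Substituting into the actuator equation gives actuator = 4*bias - 20.
This gives settling = 16*bias - 87.
Require 16*bias - 87 ≥ -39, so bias ≥ 3.
The smallest integer in [1, 7] satisfying this is 3.

bias = 3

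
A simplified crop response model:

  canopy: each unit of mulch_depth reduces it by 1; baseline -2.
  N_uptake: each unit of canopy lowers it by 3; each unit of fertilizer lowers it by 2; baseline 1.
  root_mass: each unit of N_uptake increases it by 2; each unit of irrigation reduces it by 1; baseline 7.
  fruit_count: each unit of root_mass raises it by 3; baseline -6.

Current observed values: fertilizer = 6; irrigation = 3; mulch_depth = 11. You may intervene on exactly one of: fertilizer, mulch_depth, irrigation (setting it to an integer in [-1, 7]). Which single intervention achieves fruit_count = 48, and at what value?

Intervening on fertilizer: fruit_count = -12*fertilizer + 246. Reaching 48 requires fertilizer = 33/2, not an integer.
Intervening on mulch_depth: with other inputs at their observed values, fruit_count = 18*mulch_depth - 24. Solving for 48 gives mulch_depth = 4, within [-1, 7].
Intervening on irrigation: fruit_count = -3*irrigation + 183. Reaching 48 requires irrigation = 45, outside [-1, 7].

set mulch_depth = 4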